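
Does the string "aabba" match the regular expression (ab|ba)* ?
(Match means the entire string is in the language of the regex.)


|string| = 5; first = 'a'; last = 'a'

No, "aabba" does not match (ab|ba)*


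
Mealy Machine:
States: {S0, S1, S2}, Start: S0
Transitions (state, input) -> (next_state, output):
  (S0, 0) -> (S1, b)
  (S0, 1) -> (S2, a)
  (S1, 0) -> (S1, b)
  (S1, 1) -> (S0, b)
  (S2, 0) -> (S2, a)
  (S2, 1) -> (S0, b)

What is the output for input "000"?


Step-by-step:
  (S0, 0) -> (S1, b)
  (S1, 0) -> (S1, b)
  (S1, 0) -> (S1, b)

"bbb"


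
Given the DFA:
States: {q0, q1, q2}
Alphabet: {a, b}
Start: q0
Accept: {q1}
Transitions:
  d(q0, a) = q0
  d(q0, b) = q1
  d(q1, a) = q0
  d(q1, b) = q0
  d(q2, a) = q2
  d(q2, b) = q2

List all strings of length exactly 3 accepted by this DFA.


All strings of length 3: 8 total
Accepted: 3

"aab", "bab", "bbb"


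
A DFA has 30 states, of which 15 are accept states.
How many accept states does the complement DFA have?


Complement swaps accept and non-accept states.
30 - 15 = 15

15


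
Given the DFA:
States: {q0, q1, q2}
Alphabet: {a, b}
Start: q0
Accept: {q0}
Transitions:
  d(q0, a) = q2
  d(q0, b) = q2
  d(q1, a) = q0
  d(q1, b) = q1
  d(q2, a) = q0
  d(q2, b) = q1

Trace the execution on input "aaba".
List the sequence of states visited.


Input: aaba
d(q0, a) = q2
d(q2, a) = q0
d(q0, b) = q2
d(q2, a) = q0


q0 -> q2 -> q0 -> q2 -> q0


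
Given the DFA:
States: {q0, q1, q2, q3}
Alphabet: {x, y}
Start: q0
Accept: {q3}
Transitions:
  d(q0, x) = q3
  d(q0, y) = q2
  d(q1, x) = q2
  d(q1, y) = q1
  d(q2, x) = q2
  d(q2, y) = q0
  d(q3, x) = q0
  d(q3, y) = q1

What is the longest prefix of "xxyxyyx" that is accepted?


Run the DFA, marking each prefix where the state is accepting:
  "" -> q0 [reject]
  "x" -> q3 [accept]
  "xx" -> q0 [reject]
  "xxy" -> q2 [reject]
  "xxyx" -> q2 [reject]
  "xxyxy" -> q0 [reject]
  "xxyxyy" -> q2 [reject]
  "xxyxyyx" -> q2 [reject]

"x"


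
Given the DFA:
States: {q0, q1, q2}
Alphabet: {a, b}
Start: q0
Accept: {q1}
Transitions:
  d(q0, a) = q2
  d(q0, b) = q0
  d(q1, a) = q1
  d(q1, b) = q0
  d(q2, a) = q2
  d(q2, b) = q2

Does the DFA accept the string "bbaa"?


Trace: q0 -> q0 -> q0 -> q2 -> q2
Final state: q2
Accept states: {q1}

No, rejected (final state q2 is not an accept state)


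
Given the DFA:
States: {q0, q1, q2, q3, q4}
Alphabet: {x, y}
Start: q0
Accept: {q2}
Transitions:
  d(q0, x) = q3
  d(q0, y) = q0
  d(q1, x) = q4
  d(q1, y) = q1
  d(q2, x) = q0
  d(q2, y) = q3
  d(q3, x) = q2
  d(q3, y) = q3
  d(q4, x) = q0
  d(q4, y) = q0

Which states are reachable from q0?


BFS from q0:
  layer 0: {q0}
  layer 1: {q3}
  layer 2: {q2}

{q0, q2, q3}


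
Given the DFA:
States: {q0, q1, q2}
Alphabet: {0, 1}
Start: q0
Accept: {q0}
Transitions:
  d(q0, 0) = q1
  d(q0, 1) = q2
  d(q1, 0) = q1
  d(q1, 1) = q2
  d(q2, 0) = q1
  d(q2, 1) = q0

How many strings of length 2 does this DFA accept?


Enumerating all length-2 strings:
  "00" -> q1 [reject]
  "01" -> q2 [reject]
  "10" -> q1 [reject]
  "11" -> q0 [accept]

1 out of 4


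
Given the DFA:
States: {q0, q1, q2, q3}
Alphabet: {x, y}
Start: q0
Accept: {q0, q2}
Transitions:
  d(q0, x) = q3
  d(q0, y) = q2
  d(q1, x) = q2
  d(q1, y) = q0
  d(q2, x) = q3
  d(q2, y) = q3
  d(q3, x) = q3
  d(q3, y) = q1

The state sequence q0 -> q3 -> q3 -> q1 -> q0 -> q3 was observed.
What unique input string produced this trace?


Trace back each transition to find the symbol:
  q0 --[x]--> q3
  q3 --[x]--> q3
  q3 --[y]--> q1
  q1 --[y]--> q0
  q0 --[x]--> q3

"xxyyx"


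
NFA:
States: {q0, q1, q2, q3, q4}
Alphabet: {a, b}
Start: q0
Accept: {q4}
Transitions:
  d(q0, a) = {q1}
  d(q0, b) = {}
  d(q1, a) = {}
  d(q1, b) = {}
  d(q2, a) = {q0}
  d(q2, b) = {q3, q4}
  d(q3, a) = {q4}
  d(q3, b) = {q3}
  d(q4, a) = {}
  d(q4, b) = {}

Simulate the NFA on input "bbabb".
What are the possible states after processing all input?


Start: {q0}
  --b--> {}
  --b--> {}
  --a--> {}
  --b--> {}
  --b--> {}

{} (empty set, no valid transitions)


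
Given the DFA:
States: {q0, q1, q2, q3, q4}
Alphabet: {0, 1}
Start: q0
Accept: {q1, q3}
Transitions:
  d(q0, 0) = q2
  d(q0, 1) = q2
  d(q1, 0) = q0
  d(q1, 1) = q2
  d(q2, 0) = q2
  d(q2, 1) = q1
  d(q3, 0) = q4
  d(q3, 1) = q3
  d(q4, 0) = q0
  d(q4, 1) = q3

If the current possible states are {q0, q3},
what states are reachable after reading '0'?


Apply transition on '0' from each current state:
  d(q0, 0) = q2
  d(q3, 0) = q4

{q2, q4}


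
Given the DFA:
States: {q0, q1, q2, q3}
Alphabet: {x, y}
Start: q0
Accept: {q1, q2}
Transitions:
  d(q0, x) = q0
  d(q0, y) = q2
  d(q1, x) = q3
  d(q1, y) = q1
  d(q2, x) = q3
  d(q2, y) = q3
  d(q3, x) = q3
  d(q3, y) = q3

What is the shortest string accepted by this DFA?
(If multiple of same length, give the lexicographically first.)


BFS by string length (lex-first path to each state shown):
  len 0: q0<-""
  len 1: q0<-"x", q2<-"y"
Found accept state at length 1.

"y"


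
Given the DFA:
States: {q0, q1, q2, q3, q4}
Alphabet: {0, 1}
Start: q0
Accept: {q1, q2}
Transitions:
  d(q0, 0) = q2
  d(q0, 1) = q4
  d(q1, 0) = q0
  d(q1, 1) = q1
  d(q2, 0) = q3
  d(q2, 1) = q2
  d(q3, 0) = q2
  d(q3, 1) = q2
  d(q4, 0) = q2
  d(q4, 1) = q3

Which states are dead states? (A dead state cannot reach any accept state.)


Forward reachability from each state:
  q0 -> reaches accept state q2 (live)
  q1 -> reaches accept state q1 (live)
  q2 -> reaches accept state q2 (live)
  q3 -> reaches accept state q2 (live)
  q4 -> reaches accept state q2 (live)

None (all states can reach an accept state)


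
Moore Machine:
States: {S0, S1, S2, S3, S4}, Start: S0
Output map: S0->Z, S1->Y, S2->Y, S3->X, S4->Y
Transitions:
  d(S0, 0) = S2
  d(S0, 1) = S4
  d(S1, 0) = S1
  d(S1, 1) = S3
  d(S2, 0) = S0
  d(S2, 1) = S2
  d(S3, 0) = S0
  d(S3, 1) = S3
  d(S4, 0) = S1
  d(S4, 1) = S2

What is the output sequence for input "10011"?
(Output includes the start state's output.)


Start: S0 (output Z)
  --1--> S4 (output Y)
  --0--> S1 (output Y)
  --0--> S1 (output Y)
  --1--> S3 (output X)
  --1--> S3 (output X)

"ZYYYXX"


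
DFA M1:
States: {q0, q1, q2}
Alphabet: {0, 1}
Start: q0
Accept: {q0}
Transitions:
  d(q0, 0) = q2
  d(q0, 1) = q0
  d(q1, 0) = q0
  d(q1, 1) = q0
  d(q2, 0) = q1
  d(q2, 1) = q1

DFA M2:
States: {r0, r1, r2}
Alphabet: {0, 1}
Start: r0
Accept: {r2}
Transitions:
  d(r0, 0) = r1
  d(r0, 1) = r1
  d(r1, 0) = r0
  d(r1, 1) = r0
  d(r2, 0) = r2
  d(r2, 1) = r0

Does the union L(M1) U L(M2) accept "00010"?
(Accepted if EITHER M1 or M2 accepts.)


M1: final=q2 accepted=False
M2: final=r1 accepted=False

No, union rejects (neither accepts)


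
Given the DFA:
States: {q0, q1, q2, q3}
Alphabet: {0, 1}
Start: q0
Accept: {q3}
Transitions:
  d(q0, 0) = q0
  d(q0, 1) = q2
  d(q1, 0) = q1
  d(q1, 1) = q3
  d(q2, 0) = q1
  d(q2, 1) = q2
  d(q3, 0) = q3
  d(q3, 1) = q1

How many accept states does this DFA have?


Accept states listed: {q3}
Counting: q3(1)

1


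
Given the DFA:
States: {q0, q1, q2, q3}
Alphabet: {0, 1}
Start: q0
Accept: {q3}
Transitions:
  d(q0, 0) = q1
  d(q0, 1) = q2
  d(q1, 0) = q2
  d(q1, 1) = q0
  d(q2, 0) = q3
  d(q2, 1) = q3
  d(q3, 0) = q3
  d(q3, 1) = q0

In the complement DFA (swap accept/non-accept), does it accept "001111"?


Trace: q0 -> q1 -> q2 -> q3 -> q0 -> q2 -> q3
Final: q3
Original accept: {q3}
Complement: q3 is in original accept

No, complement rejects (original accepts)


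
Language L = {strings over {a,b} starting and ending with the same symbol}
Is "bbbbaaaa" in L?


first = 'b', last = 'a'

No, "bbbbaaaa" is not in L


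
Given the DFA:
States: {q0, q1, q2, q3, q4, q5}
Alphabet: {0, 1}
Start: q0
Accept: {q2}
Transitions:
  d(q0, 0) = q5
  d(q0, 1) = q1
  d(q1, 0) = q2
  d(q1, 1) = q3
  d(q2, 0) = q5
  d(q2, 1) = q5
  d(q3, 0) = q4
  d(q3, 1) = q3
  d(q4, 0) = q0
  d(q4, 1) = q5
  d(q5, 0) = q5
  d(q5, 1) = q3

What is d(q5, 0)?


Looking up transition d(q5, 0)

q5


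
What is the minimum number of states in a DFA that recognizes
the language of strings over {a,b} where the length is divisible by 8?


States track (length) mod 8.
Need 8 states: one per remainder 0..7; accept = remainder 0.

8


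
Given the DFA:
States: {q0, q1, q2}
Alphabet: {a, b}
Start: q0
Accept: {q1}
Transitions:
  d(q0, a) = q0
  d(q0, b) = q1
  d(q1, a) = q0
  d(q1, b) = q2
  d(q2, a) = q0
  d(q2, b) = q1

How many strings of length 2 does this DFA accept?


Enumerating all length-2 strings:
  "aa" -> q0 [reject]
  "ab" -> q1 [accept]
  "ba" -> q0 [reject]
  "bb" -> q2 [reject]

1 out of 4


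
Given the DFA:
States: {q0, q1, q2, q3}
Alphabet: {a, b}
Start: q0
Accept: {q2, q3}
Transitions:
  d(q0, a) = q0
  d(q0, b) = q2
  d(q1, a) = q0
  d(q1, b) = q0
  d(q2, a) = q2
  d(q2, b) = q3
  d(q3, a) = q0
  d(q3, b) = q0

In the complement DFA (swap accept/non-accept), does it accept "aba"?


Trace: q0 -> q0 -> q2 -> q2
Final: q2
Original accept: {q2, q3}
Complement: q2 is in original accept

No, complement rejects (original accepts)


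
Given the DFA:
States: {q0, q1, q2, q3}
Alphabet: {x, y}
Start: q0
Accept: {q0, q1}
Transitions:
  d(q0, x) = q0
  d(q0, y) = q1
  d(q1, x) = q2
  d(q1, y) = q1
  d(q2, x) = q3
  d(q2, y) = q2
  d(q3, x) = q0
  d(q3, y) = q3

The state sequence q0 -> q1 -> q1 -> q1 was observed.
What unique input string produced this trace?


Trace back each transition to find the symbol:
  q0 --[y]--> q1
  q1 --[y]--> q1
  q1 --[y]--> q1

"yyy"


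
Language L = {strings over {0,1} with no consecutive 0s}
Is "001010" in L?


'00' occurs at index 0

No, "001010" is not in L


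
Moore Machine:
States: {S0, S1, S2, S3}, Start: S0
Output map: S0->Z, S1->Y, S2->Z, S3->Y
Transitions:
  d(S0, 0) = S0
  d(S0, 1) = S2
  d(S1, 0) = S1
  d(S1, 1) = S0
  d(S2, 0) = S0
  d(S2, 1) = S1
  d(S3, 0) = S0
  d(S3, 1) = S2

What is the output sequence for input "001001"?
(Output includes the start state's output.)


Start: S0 (output Z)
  --0--> S0 (output Z)
  --0--> S0 (output Z)
  --1--> S2 (output Z)
  --0--> S0 (output Z)
  --0--> S0 (output Z)
  --1--> S2 (output Z)

"ZZZZZZZ"


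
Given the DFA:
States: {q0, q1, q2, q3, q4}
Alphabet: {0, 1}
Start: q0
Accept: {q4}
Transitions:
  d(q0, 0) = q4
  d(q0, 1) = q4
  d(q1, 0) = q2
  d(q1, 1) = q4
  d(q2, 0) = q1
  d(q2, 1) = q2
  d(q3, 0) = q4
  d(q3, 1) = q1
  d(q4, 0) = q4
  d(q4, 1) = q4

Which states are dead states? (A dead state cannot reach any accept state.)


Forward reachability from each state:
  q0 -> reaches accept state q4 (live)
  q1 -> reaches accept state q4 (live)
  q2 -> reaches accept state q4 (live)
  q3 -> reaches accept state q4 (live)
  q4 -> reaches accept state q4 (live)

None (all states can reach an accept state)


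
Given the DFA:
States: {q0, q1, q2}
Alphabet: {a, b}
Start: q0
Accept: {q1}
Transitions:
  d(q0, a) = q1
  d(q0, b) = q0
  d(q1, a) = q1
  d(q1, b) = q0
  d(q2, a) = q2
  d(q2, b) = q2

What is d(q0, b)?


Looking up transition d(q0, b)

q0


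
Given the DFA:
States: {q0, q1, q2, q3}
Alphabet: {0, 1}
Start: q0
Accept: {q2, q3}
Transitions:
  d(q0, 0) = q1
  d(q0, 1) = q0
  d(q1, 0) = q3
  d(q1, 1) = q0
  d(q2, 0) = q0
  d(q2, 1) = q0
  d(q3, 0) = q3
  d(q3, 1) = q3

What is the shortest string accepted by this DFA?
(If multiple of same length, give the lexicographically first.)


BFS by string length (lex-first path to each state shown):
  len 0: q0<-""
  len 1: q0<-"1", q1<-"0"
  len 2: q0<-"01", q1<-"10", q3<-"00"
Found accept state at length 2.

"00"


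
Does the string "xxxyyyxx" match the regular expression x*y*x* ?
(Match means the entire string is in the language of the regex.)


|string| = 8; first = 'x'; last = 'x'

Yes, "xxxyyyxx" matches x*y*x*


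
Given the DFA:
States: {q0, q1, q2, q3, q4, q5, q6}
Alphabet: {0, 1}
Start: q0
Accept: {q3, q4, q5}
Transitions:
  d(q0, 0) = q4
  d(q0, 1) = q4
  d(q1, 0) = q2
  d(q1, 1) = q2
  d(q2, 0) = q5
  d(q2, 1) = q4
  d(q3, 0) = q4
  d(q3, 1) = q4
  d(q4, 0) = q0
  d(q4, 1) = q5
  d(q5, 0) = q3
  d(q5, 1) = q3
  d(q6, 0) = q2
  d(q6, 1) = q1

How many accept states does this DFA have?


Accept states listed: {q3, q4, q5}
Counting: q3(1) q4(2) q5(3)

3


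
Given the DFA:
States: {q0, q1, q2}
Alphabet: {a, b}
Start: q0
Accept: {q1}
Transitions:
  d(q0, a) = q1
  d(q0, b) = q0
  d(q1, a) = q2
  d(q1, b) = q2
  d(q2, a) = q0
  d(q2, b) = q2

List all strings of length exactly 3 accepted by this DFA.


All strings of length 3: 8 total
Accepted: 1

"bba"


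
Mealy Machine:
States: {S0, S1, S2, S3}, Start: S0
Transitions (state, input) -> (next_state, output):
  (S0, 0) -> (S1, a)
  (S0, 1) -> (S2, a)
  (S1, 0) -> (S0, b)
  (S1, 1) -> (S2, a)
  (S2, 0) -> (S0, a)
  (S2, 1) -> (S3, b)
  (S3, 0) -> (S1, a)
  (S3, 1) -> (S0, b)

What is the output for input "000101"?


Step-by-step:
  (S0, 0) -> (S1, a)
  (S1, 0) -> (S0, b)
  (S0, 0) -> (S1, a)
  (S1, 1) -> (S2, a)
  (S2, 0) -> (S0, a)
  (S0, 1) -> (S2, a)

"abaaaa"


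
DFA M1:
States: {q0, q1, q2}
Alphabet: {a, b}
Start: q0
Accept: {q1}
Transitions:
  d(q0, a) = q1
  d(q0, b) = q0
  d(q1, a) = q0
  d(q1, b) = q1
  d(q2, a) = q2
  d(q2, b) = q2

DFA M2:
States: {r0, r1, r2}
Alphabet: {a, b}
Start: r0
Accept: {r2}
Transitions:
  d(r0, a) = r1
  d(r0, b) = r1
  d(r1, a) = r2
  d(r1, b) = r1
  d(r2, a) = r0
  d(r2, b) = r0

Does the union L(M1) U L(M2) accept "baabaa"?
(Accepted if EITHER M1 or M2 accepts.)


M1: final=q0 accepted=False
M2: final=r0 accepted=False

No, union rejects (neither accepts)


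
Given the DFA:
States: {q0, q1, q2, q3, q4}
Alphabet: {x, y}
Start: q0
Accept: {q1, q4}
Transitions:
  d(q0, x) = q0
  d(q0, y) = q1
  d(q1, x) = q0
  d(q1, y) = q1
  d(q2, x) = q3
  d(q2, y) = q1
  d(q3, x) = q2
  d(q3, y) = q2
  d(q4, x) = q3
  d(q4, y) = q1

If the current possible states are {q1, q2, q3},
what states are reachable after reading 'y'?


Apply transition on 'y' from each current state:
  d(q1, y) = q1
  d(q2, y) = q1
  d(q3, y) = q2

{q1, q2}


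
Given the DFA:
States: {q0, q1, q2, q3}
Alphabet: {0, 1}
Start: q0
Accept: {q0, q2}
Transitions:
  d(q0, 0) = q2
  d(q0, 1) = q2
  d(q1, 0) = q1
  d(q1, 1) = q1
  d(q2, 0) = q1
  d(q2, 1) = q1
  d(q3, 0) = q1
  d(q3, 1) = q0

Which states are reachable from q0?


BFS from q0:
  layer 0: {q0}
  layer 1: {q2}
  layer 2: {q1}

{q0, q1, q2}


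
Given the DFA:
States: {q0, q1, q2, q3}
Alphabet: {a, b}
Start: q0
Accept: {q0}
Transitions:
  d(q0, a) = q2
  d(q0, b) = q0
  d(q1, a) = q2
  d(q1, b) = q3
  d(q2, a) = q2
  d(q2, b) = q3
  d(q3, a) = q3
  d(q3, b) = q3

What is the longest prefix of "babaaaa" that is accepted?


Run the DFA, marking each prefix where the state is accepting:
  "" -> q0 [accept]
  "b" -> q0 [accept]
  "ba" -> q2 [reject]
  "bab" -> q3 [reject]
  "baba" -> q3 [reject]
  "babaa" -> q3 [reject]
  "babaaa" -> q3 [reject]
  "babaaaa" -> q3 [reject]

"b"


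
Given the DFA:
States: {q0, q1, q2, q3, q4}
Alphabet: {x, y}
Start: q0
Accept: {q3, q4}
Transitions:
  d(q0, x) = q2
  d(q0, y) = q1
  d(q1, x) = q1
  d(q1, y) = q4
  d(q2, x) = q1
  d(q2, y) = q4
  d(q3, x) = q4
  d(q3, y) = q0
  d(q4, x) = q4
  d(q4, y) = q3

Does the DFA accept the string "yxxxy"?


Trace: q0 -> q1 -> q1 -> q1 -> q1 -> q4
Final state: q4
Accept states: {q3, q4}

Yes, accepted (final state q4 is an accept state)


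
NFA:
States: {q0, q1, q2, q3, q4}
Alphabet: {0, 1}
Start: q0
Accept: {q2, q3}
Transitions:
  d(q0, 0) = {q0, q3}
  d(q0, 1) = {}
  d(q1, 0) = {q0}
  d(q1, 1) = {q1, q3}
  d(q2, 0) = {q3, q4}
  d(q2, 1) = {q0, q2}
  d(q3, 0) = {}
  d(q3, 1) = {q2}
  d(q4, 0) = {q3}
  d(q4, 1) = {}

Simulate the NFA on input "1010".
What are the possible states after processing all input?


Start: {q0}
  --1--> {}
  --0--> {}
  --1--> {}
  --0--> {}

{} (empty set, no valid transitions)


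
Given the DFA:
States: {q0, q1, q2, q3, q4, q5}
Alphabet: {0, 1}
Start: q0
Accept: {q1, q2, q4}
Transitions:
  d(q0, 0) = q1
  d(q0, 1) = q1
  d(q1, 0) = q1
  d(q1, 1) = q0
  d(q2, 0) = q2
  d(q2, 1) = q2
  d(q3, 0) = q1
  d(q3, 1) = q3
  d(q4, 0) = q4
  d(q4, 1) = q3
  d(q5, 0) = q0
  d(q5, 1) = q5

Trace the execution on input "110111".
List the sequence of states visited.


Input: 110111
d(q0, 1) = q1
d(q1, 1) = q0
d(q0, 0) = q1
d(q1, 1) = q0
d(q0, 1) = q1
d(q1, 1) = q0


q0 -> q1 -> q0 -> q1 -> q0 -> q1 -> q0


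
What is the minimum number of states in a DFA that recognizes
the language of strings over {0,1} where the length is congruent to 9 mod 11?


States track (length) mod 11.
Need 11 states: one per remainder 0..10; accept = remainder 9.

11


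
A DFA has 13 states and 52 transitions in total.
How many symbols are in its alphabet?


Each state has exactly one transition per symbol.
|alphabet| = transitions / states = 52 / 13 = 4

4


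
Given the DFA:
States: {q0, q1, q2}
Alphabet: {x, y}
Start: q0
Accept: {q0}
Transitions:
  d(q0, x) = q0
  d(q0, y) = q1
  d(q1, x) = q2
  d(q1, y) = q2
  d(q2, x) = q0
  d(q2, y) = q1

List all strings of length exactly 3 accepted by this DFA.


All strings of length 3: 8 total
Accepted: 3

"xxx", "yxx", "yyx"


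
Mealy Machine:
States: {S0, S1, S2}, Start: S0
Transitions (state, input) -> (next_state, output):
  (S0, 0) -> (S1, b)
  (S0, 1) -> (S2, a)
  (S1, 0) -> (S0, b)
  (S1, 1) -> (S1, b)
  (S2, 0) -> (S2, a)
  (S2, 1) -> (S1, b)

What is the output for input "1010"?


Step-by-step:
  (S0, 1) -> (S2, a)
  (S2, 0) -> (S2, a)
  (S2, 1) -> (S1, b)
  (S1, 0) -> (S0, b)

"aabb"


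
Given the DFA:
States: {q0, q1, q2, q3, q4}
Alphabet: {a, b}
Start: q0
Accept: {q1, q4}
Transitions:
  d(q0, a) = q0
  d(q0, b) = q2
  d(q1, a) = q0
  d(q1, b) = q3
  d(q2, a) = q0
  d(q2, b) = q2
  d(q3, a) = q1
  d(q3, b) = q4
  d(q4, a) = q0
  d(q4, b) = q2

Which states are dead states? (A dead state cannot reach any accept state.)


Forward reachability from each state:
  q0 -> reaches {q0, q2}, no accept state (dead)
  q1 -> reaches accept state q1 (live)
  q2 -> reaches {q0, q2}, no accept state (dead)
  q3 -> reaches accept state q1 (live)
  q4 -> reaches accept state q4 (live)

{q0, q2}


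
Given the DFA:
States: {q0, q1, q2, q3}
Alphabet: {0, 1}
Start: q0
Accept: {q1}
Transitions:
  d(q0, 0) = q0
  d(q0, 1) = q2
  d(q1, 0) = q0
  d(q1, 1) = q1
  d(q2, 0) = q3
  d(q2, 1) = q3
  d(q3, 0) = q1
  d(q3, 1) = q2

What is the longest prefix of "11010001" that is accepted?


Run the DFA, marking each prefix where the state is accepting:
  "" -> q0 [reject]
  "1" -> q2 [reject]
  "11" -> q3 [reject]
  "110" -> q1 [accept]
  "1101" -> q1 [accept]
  "11010" -> q0 [reject]
  "110100" -> q0 [reject]
  "1101000" -> q0 [reject]
  "11010001" -> q2 [reject]

"1101"


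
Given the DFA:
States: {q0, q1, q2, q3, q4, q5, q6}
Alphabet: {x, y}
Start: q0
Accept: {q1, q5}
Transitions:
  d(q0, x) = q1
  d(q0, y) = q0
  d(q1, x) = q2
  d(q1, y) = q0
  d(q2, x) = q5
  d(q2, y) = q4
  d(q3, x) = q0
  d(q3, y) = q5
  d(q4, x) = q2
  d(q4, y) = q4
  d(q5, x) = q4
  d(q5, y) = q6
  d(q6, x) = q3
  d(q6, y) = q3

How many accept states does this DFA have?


Accept states listed: {q1, q5}
Counting: q1(1) q5(2)

2


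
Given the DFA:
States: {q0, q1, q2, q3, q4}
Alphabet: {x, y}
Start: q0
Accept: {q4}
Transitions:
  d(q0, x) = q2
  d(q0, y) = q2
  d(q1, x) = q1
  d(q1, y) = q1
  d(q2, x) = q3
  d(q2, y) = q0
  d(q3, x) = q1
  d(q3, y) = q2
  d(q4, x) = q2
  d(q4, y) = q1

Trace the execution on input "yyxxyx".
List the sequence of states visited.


Input: yyxxyx
d(q0, y) = q2
d(q2, y) = q0
d(q0, x) = q2
d(q2, x) = q3
d(q3, y) = q2
d(q2, x) = q3


q0 -> q2 -> q0 -> q2 -> q3 -> q2 -> q3


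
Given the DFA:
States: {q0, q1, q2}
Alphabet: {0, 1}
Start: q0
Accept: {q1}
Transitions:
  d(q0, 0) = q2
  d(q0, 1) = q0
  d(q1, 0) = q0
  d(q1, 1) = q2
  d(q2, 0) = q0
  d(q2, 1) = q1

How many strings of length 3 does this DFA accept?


Enumerating all length-3 strings:
  "000" -> q2 [reject]
  "001" -> q0 [reject]
  "010" -> q0 [reject]
  "011" -> q2 [reject]
  "100" -> q0 [reject]
  "101" -> q1 [accept]
  "110" -> q2 [reject]
  "111" -> q0 [reject]

1 out of 8


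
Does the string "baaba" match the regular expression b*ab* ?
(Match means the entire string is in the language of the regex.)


|string| = 5; first = 'b'; last = 'a'

No, "baaba" does not match b*ab*


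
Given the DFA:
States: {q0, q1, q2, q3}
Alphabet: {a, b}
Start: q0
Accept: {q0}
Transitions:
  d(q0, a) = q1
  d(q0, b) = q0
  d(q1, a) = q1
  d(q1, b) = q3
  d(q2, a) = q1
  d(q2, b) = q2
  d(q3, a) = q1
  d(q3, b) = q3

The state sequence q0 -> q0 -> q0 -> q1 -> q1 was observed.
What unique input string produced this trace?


Trace back each transition to find the symbol:
  q0 --[b]--> q0
  q0 --[b]--> q0
  q0 --[a]--> q1
  q1 --[a]--> q1

"bbaa"


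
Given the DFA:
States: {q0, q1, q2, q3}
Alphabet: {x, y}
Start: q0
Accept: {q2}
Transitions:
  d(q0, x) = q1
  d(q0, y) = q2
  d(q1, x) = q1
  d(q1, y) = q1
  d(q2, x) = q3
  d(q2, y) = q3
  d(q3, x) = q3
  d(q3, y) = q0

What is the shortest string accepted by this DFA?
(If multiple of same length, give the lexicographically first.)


BFS by string length (lex-first path to each state shown):
  len 0: q0<-""
  len 1: q1<-"x", q2<-"y"
Found accept state at length 1.

"y"


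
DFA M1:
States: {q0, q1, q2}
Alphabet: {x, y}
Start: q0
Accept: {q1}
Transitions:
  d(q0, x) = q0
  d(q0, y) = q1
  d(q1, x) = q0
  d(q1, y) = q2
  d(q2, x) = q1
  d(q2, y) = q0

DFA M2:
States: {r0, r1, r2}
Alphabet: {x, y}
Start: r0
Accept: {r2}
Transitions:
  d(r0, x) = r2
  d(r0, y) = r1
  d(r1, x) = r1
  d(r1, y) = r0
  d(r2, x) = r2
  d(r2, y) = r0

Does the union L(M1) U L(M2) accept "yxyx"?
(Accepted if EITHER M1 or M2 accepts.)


M1: final=q0 accepted=False
M2: final=r2 accepted=True

Yes, union accepts


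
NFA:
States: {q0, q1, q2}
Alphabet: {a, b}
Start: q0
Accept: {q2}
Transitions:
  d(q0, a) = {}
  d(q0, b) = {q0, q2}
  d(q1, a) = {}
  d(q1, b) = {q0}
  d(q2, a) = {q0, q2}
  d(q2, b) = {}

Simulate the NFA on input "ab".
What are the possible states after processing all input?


Start: {q0}
  --a--> {}
  --b--> {}

{} (empty set, no valid transitions)


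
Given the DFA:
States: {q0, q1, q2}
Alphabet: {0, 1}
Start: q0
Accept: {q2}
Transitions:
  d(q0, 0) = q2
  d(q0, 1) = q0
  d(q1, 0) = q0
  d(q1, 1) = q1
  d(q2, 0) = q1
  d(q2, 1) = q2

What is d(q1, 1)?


Looking up transition d(q1, 1)

q1


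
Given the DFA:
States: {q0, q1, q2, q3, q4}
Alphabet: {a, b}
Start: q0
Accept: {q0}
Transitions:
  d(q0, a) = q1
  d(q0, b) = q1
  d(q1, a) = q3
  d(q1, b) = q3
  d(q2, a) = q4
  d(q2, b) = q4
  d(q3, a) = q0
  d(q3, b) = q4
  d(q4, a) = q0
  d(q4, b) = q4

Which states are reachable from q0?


BFS from q0:
  layer 0: {q0}
  layer 1: {q1}
  layer 2: {q3}
  layer 3: {q4}

{q0, q1, q3, q4}


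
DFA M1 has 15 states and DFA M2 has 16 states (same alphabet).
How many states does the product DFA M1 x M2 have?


Product construction pairs every M1 state with every M2 state.
15 * 16 = 240

240


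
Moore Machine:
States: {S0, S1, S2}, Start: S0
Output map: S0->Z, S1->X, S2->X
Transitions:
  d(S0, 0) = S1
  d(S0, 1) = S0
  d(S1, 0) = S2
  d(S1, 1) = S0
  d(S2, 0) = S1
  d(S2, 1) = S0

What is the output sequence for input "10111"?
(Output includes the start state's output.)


Start: S0 (output Z)
  --1--> S0 (output Z)
  --0--> S1 (output X)
  --1--> S0 (output Z)
  --1--> S0 (output Z)
  --1--> S0 (output Z)

"ZZXZZZ"


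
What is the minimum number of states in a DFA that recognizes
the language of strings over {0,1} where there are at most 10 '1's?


States: count = 0, 1, ..., 10 (all accepting; 11 states), plus a dead state for count > 10.
Total: 11 + 1 = 12.

12


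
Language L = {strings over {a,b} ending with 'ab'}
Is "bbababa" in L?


last two symbols = 'ba'

No, "bbababa" is not in L


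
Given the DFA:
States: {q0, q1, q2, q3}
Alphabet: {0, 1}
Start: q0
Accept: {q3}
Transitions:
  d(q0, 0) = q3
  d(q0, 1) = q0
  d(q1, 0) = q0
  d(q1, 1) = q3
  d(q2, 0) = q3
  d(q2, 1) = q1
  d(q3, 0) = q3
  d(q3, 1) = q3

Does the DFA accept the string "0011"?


Trace: q0 -> q3 -> q3 -> q3 -> q3
Final state: q3
Accept states: {q3}

Yes, accepted (final state q3 is an accept state)


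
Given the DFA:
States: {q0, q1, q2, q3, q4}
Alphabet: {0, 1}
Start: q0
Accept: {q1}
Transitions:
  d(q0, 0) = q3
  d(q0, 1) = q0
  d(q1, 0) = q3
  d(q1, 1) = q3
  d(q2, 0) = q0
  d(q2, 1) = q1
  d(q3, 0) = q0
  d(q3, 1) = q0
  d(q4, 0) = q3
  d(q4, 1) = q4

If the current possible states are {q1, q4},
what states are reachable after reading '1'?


Apply transition on '1' from each current state:
  d(q1, 1) = q3
  d(q4, 1) = q4

{q3, q4}


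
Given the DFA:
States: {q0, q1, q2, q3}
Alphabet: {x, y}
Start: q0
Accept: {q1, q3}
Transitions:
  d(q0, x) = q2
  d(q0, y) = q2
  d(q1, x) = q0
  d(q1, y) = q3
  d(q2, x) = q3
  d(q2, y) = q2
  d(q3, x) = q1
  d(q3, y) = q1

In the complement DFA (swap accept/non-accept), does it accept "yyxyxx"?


Trace: q0 -> q2 -> q2 -> q3 -> q1 -> q0 -> q2
Final: q2
Original accept: {q1, q3}
Complement: q2 is not in original accept

Yes, complement accepts (original rejects)


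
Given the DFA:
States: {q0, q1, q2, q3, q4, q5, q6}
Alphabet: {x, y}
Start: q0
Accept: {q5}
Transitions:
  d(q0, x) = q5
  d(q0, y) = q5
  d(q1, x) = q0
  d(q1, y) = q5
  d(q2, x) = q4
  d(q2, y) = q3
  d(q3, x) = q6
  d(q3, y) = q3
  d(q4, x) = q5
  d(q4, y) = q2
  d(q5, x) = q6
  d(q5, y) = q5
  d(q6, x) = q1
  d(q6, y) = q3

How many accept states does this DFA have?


Accept states listed: {q5}
Counting: q5(1)

1


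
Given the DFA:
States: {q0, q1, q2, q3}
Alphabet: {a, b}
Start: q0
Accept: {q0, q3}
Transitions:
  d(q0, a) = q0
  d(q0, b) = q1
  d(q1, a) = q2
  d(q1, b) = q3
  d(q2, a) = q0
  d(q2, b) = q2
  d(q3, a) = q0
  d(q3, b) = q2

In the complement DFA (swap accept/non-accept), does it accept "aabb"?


Trace: q0 -> q0 -> q0 -> q1 -> q3
Final: q3
Original accept: {q0, q3}
Complement: q3 is in original accept

No, complement rejects (original accepts)


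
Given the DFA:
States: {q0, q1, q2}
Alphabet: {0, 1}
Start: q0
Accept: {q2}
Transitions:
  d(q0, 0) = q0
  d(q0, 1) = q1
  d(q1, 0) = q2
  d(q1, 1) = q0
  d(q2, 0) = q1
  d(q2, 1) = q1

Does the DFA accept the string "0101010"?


Trace: q0 -> q0 -> q1 -> q2 -> q1 -> q2 -> q1 -> q2
Final state: q2
Accept states: {q2}

Yes, accepted (final state q2 is an accept state)


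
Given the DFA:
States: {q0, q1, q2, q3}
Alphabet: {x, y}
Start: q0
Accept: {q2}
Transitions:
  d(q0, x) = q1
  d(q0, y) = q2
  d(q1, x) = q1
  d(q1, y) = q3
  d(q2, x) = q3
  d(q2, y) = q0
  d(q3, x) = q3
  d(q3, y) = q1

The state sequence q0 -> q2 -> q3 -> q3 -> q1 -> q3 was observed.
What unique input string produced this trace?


Trace back each transition to find the symbol:
  q0 --[y]--> q2
  q2 --[x]--> q3
  q3 --[x]--> q3
  q3 --[y]--> q1
  q1 --[y]--> q3

"yxxyy"


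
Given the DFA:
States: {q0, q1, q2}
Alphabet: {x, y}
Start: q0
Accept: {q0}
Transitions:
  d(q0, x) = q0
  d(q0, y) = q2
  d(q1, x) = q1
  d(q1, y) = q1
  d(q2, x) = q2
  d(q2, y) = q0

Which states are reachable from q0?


BFS from q0:
  layer 0: {q0}
  layer 1: {q2}

{q0, q2}


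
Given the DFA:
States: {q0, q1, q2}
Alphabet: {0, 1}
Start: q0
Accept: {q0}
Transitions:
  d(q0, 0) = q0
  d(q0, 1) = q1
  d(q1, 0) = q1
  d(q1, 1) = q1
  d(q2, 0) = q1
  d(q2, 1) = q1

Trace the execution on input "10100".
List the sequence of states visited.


Input: 10100
d(q0, 1) = q1
d(q1, 0) = q1
d(q1, 1) = q1
d(q1, 0) = q1
d(q1, 0) = q1


q0 -> q1 -> q1 -> q1 -> q1 -> q1


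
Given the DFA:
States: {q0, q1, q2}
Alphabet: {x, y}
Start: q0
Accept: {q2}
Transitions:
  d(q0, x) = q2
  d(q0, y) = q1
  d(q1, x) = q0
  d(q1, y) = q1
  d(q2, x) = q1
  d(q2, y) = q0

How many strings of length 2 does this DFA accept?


Enumerating all length-2 strings:
  "xx" -> q1 [reject]
  "xy" -> q0 [reject]
  "yx" -> q0 [reject]
  "yy" -> q1 [reject]

0 out of 4


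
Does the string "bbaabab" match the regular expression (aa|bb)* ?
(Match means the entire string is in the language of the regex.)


|string| = 7; first = 'b'; last = 'b'

No, "bbaabab" does not match (aa|bb)*


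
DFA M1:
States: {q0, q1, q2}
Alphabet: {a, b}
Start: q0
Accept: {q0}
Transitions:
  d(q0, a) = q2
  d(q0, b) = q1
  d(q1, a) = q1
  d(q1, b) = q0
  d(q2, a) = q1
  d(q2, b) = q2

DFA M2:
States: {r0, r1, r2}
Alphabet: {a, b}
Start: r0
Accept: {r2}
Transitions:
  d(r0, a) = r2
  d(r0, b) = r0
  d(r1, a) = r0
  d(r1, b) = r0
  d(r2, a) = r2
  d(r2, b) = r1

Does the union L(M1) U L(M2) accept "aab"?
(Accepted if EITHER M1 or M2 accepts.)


M1: final=q0 accepted=True
M2: final=r1 accepted=False

Yes, union accepts


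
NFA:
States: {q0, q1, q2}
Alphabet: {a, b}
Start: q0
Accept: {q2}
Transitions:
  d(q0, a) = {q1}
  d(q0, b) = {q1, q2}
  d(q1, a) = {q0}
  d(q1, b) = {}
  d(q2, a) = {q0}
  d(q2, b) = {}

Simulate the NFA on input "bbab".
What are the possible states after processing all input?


Start: {q0}
  --b--> {q1, q2}
  --b--> {}
  --a--> {}
  --b--> {}

{} (empty set, no valid transitions)


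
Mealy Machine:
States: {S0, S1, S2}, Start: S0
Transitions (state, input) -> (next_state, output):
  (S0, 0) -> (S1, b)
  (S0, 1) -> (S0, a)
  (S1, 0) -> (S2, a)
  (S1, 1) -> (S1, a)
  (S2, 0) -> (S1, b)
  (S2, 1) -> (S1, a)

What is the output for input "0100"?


Step-by-step:
  (S0, 0) -> (S1, b)
  (S1, 1) -> (S1, a)
  (S1, 0) -> (S2, a)
  (S2, 0) -> (S1, b)

"baab"


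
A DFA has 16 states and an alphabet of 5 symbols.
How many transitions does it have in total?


Each state has exactly one transition per symbol.
16 * 5 = 80

80


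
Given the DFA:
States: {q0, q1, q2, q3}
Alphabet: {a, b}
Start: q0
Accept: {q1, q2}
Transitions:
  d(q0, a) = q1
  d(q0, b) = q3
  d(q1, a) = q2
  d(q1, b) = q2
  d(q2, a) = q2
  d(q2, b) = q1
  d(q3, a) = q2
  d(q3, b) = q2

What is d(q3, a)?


Looking up transition d(q3, a)

q2


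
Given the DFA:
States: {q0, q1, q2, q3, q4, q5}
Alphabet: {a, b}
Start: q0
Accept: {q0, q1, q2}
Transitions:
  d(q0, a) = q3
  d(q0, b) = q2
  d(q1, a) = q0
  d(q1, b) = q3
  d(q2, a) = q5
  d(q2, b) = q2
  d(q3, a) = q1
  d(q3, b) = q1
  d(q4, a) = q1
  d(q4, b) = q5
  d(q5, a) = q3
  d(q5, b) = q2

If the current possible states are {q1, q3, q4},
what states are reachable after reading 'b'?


Apply transition on 'b' from each current state:
  d(q1, b) = q3
  d(q3, b) = q1
  d(q4, b) = q5

{q1, q3, q5}


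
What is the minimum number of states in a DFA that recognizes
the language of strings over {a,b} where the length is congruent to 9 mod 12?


States track (length) mod 12.
Need 12 states: one per remainder 0..11; accept = remainder 9.

12


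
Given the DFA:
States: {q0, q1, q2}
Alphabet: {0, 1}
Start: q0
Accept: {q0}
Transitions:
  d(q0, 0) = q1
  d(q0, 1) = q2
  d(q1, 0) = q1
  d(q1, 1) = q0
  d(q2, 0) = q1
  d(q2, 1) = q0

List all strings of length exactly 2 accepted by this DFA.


All strings of length 2: 4 total
Accepted: 2

"01", "11"


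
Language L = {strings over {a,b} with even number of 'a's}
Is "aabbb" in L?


count('a') = 2; 2 mod 2 = 0

Yes, "aabbb" is in L


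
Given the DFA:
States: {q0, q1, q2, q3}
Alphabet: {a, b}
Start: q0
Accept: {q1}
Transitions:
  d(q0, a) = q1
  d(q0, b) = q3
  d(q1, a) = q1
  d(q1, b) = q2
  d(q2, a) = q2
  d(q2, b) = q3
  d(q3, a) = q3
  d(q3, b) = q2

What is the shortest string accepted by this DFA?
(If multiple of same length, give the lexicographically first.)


BFS by string length (lex-first path to each state shown):
  len 0: q0<-""
  len 1: q1<-"a", q3<-"b"
Found accept state at length 1.

"a"


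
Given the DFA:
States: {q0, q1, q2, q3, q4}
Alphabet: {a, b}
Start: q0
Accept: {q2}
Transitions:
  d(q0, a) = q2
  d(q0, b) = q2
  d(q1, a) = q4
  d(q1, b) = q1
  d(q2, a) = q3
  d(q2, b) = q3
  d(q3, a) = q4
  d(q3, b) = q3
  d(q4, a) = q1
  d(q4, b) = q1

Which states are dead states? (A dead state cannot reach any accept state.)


Forward reachability from each state:
  q0 -> reaches accept state q2 (live)
  q1 -> reaches {q1, q4}, no accept state (dead)
  q2 -> reaches accept state q2 (live)
  q3 -> reaches {q1, q3, q4}, no accept state (dead)
  q4 -> reaches {q1, q4}, no accept state (dead)

{q1, q3, q4}


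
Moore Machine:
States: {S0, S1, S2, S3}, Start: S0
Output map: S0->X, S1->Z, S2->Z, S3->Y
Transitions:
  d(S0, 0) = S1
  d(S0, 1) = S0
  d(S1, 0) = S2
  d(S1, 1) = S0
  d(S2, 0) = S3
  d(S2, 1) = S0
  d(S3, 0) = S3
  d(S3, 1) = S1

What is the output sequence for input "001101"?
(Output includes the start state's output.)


Start: S0 (output X)
  --0--> S1 (output Z)
  --0--> S2 (output Z)
  --1--> S0 (output X)
  --1--> S0 (output X)
  --0--> S1 (output Z)
  --1--> S0 (output X)

"XZZXXZX"


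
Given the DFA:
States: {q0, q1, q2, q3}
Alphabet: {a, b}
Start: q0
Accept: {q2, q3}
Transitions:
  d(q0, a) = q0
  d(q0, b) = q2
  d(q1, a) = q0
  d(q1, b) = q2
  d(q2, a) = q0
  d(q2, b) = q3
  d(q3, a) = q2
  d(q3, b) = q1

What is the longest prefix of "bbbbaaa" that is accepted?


Run the DFA, marking each prefix where the state is accepting:
  "" -> q0 [reject]
  "b" -> q2 [accept]
  "bb" -> q3 [accept]
  "bbb" -> q1 [reject]
  "bbbb" -> q2 [accept]
  "bbbba" -> q0 [reject]
  "bbbbaa" -> q0 [reject]
  "bbbbaaa" -> q0 [reject]

"bbbb"


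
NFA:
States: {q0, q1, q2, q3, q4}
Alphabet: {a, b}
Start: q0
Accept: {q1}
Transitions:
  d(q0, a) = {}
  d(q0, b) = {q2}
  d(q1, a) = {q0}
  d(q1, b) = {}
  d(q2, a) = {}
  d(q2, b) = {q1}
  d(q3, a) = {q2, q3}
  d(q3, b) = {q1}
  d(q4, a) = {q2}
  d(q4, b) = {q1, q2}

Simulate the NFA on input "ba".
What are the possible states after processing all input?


Start: {q0}
  --b--> {q2}
  --a--> {}

{} (empty set, no valid transitions)


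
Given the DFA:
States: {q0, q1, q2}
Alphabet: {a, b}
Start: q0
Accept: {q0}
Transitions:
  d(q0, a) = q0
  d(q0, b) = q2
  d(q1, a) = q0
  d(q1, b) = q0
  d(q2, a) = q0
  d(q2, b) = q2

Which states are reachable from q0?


BFS from q0:
  layer 0: {q0}
  layer 1: {q2}

{q0, q2}


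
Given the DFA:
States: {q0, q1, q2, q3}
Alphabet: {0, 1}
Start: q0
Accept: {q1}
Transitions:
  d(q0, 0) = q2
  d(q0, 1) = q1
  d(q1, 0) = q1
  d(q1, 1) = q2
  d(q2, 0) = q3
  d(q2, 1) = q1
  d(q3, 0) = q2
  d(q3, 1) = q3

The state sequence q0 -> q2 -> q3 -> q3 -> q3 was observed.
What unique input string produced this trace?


Trace back each transition to find the symbol:
  q0 --[0]--> q2
  q2 --[0]--> q3
  q3 --[1]--> q3
  q3 --[1]--> q3

"0011"


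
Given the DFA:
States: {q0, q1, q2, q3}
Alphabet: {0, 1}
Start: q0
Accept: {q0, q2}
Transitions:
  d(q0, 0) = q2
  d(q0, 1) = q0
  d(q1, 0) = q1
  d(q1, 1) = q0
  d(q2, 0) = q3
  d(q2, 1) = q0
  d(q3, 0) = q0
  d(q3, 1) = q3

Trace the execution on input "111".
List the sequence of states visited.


Input: 111
d(q0, 1) = q0
d(q0, 1) = q0
d(q0, 1) = q0


q0 -> q0 -> q0 -> q0


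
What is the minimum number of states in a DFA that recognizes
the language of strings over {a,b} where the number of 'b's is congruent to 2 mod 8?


States track (count of 'b') mod 8.
Need 8 states: one per remainder 0..7; accept = remainder 2.

8


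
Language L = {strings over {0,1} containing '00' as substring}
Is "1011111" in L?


'00' does not occur

No, "1011111" is not in L


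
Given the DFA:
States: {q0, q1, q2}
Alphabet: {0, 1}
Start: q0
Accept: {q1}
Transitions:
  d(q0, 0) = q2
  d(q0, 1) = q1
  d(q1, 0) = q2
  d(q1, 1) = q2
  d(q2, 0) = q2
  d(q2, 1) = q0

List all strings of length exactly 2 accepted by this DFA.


All strings of length 2: 4 total
Accepted: 0

None


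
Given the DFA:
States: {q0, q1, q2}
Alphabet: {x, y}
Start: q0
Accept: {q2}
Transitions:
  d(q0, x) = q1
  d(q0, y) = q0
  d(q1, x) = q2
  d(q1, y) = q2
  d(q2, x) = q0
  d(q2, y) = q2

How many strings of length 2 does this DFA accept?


Enumerating all length-2 strings:
  "xx" -> q2 [accept]
  "xy" -> q2 [accept]
  "yx" -> q1 [reject]
  "yy" -> q0 [reject]

2 out of 4


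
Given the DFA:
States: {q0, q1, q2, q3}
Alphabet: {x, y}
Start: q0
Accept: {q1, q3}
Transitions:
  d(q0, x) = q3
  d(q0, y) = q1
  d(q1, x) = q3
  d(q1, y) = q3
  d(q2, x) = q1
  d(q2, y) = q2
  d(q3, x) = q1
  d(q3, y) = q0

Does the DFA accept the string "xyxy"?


Trace: q0 -> q3 -> q0 -> q3 -> q0
Final state: q0
Accept states: {q1, q3}

No, rejected (final state q0 is not an accept state)


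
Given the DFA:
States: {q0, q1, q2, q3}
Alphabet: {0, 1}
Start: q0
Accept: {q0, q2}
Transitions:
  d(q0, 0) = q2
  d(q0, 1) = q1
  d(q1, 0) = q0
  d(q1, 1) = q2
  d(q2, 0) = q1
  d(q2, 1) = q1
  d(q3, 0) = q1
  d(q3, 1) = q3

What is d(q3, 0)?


Looking up transition d(q3, 0)

q1


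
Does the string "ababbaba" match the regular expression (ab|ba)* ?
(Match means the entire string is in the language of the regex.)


|string| = 8; first = 'a'; last = 'a'

Yes, "ababbaba" matches (ab|ba)*


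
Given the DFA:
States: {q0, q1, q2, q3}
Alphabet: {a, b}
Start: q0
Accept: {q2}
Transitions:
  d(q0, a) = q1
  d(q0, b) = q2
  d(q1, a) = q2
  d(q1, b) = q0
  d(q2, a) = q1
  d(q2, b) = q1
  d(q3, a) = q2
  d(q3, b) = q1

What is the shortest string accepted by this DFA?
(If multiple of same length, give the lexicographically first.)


BFS by string length (lex-first path to each state shown):
  len 0: q0<-""
  len 1: q1<-"a", q2<-"b"
Found accept state at length 1.

"b"


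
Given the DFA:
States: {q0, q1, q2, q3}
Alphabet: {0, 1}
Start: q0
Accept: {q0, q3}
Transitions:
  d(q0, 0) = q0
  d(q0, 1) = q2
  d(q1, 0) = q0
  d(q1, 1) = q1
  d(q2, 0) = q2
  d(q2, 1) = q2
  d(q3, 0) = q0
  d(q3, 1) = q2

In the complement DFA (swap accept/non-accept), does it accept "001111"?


Trace: q0 -> q0 -> q0 -> q2 -> q2 -> q2 -> q2
Final: q2
Original accept: {q0, q3}
Complement: q2 is not in original accept

Yes, complement accepts (original rejects)


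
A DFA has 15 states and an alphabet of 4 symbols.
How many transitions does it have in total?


Each state has exactly one transition per symbol.
15 * 4 = 60

60


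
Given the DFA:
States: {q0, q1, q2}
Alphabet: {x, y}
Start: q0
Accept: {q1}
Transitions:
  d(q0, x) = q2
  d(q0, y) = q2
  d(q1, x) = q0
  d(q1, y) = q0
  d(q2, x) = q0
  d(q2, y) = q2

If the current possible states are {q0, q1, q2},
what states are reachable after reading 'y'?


Apply transition on 'y' from each current state:
  d(q0, y) = q2
  d(q1, y) = q0
  d(q2, y) = q2

{q0, q2}


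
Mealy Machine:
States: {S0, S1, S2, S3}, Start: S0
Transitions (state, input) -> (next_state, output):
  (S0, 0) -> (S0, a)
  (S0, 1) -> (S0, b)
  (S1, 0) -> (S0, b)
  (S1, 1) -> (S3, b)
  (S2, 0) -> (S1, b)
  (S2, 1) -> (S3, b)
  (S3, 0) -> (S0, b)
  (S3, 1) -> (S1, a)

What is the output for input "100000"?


Step-by-step:
  (S0, 1) -> (S0, b)
  (S0, 0) -> (S0, a)
  (S0, 0) -> (S0, a)
  (S0, 0) -> (S0, a)
  (S0, 0) -> (S0, a)
  (S0, 0) -> (S0, a)

"baaaaa"


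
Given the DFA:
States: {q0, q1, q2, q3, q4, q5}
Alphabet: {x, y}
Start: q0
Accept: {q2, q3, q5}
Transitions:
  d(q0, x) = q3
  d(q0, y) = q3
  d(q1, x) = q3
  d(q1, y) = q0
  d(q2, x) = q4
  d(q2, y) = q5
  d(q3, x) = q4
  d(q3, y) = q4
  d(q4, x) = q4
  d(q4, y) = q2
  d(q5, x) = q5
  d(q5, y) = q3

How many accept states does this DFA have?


Accept states listed: {q2, q3, q5}
Counting: q2(1) q3(2) q5(3)

3


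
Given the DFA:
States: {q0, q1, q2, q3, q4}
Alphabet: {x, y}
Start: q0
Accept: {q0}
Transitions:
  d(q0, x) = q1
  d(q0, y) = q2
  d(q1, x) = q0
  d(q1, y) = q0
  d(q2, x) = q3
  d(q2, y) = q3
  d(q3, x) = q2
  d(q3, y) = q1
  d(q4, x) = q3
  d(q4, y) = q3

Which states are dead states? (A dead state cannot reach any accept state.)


Forward reachability from each state:
  q0 -> reaches accept state q0 (live)
  q1 -> reaches accept state q0 (live)
  q2 -> reaches accept state q0 (live)
  q3 -> reaches accept state q0 (live)
  q4 -> reaches accept state q0 (live)

None (all states can reach an accept state)


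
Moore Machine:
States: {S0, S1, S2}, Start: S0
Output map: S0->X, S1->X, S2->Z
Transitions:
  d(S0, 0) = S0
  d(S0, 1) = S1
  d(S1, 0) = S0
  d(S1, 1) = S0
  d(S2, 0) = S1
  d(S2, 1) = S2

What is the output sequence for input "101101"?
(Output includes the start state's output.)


Start: S0 (output X)
  --1--> S1 (output X)
  --0--> S0 (output X)
  --1--> S1 (output X)
  --1--> S0 (output X)
  --0--> S0 (output X)
  --1--> S1 (output X)

"XXXXXXX"
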